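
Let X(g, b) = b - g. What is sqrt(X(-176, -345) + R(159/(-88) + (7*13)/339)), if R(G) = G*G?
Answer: I*sqrt(148295082407)/29832 ≈ 12.909*I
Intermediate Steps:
R(G) = G**2
sqrt(X(-176, -345) + R(159/(-88) + (7*13)/339)) = sqrt((-345 - 1*(-176)) + (159/(-88) + (7*13)/339)**2) = sqrt((-345 + 176) + (159*(-1/88) + 91*(1/339))**2) = sqrt(-169 + (-159/88 + 91/339)**2) = sqrt(-169 + (-45893/29832)**2) = sqrt(-169 + 2106167449/889948224) = sqrt(-148295082407/889948224) = I*sqrt(148295082407)/29832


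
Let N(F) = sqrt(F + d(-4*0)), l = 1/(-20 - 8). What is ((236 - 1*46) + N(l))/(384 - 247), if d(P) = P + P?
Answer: 190/137 + I*sqrt(7)/1918 ≈ 1.3869 + 0.0013794*I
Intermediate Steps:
l = -1/28 (l = 1/(-28) = -1/28 ≈ -0.035714)
d(P) = 2*P
N(F) = sqrt(F) (N(F) = sqrt(F + 2*(-4*0)) = sqrt(F + 2*0) = sqrt(F + 0) = sqrt(F))
((236 - 1*46) + N(l))/(384 - 247) = ((236 - 1*46) + sqrt(-1/28))/(384 - 247) = ((236 - 46) + I*sqrt(7)/14)/137 = (190 + I*sqrt(7)/14)/137 = 190/137 + I*sqrt(7)/1918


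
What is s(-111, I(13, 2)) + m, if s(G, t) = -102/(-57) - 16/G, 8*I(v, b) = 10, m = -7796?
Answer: -16437686/2109 ≈ -7794.1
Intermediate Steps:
I(v, b) = 5/4 (I(v, b) = (⅛)*10 = 5/4)
s(G, t) = 34/19 - 16/G (s(G, t) = -102*(-1/57) - 16/G = 34/19 - 16/G)
s(-111, I(13, 2)) + m = (34/19 - 16/(-111)) - 7796 = (34/19 - 16*(-1/111)) - 7796 = (34/19 + 16/111) - 7796 = 4078/2109 - 7796 = -16437686/2109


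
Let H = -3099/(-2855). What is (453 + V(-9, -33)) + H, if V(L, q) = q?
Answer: 1202199/2855 ≈ 421.09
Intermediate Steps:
H = 3099/2855 (H = -3099*(-1/2855) = 3099/2855 ≈ 1.0855)
(453 + V(-9, -33)) + H = (453 - 33) + 3099/2855 = 420 + 3099/2855 = 1202199/2855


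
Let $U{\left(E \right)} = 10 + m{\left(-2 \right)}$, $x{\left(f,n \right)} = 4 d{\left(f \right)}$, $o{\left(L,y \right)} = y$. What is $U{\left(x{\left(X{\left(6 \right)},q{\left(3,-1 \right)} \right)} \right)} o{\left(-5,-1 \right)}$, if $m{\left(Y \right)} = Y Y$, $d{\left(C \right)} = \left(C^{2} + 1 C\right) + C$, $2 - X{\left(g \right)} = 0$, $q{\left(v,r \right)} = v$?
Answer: $-14$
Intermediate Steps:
$X{\left(g \right)} = 2$ ($X{\left(g \right)} = 2 - 0 = 2 + 0 = 2$)
$d{\left(C \right)} = C^{2} + 2 C$ ($d{\left(C \right)} = \left(C^{2} + C\right) + C = \left(C + C^{2}\right) + C = C^{2} + 2 C$)
$m{\left(Y \right)} = Y^{2}$
$x{\left(f,n \right)} = 4 f \left(2 + f\right)$
$U{\left(E \right)} = 14$ ($U{\left(E \right)} = 10 + \left(-2\right)^{2} = 10 + 4 = 14$)
$U{\left(x{\left(X{\left(6 \right)},q{\left(3,-1 \right)} \right)} \right)} o{\left(-5,-1 \right)} = 14 \left(-1\right) = -14$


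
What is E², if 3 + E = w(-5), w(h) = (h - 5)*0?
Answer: 9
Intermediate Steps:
w(h) = 0 (w(h) = (-5 + h)*0 = 0)
E = -3 (E = -3 + 0 = -3)
E² = (-3)² = 9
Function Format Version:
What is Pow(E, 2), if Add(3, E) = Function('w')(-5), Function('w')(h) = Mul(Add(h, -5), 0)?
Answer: 9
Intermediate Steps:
Function('w')(h) = 0 (Function('w')(h) = Mul(Add(-5, h), 0) = 0)
E = -3 (E = Add(-3, 0) = -3)
Pow(E, 2) = Pow(-3, 2) = 9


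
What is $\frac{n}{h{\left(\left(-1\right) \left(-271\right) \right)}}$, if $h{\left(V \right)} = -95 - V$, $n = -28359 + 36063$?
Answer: $- \frac{1284}{61} \approx -21.049$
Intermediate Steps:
$n = 7704$
$\frac{n}{h{\left(\left(-1\right) \left(-271\right) \right)}} = \frac{7704}{-95 - \left(-1\right) \left(-271\right)} = \frac{7704}{-95 - 271} = \frac{7704}{-366} = 7704 \left(- \frac{1}{366}\right) = - \frac{1284}{61}$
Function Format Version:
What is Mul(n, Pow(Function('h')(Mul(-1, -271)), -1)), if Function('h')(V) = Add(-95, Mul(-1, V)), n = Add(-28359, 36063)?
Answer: Rational(-1284, 61) ≈ -21.049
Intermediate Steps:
n = 7704
Mul(n, Pow(Function('h')(Mul(-1, -271)), -1)) = Mul(7704, Pow(Add(-95, Mul(-1, Mul(-1, -271))), -1)) = Mul(7704, Pow(Add(-95, Mul(-1, 271)), -1)) = Mul(7704, Pow(Add(-95, -271), -1)) = Mul(7704, Pow(-366, -1)) = Mul(7704, Rational(-1, 366)) = Rational(-1284, 61)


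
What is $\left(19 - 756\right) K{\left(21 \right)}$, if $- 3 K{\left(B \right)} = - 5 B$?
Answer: $-25795$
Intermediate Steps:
$K{\left(B \right)} = \frac{5 B}{3}$ ($K{\left(B \right)} = - \frac{\left(-5\right) B}{3} = \frac{5 B}{3}$)
$\left(19 - 756\right) K{\left(21 \right)} = \left(19 - 756\right) \frac{5}{3} \cdot 21 = \left(-737\right) 35 = -25795$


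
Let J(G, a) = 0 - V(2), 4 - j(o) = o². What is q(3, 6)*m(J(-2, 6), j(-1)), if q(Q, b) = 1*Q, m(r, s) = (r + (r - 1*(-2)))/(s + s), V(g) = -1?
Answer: 2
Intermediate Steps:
j(o) = 4 - o²
J(G, a) = 1 (J(G, a) = 0 - 1*(-1) = 0 + 1 = 1)
m(r, s) = (2 + 2*r)/(2*s) (m(r, s) = (r + (r + 2))/((2*s)) = (r + (2 + r))*(1/(2*s)) = (2 + 2*r)*(1/(2*s)) = (2 + 2*r)/(2*s))
q(Q, b) = Q
q(3, 6)*m(J(-2, 6), j(-1)) = 3*((1 + 1)/(4 - 1*(-1)²)) = 3*(2/(4 - 1*1)) = 3*(2/(4 - 1)) = 3*(2/3) = 3*((⅓)*2) = 3*(⅔) = 2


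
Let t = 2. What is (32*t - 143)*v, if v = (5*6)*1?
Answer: -2370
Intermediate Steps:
v = 30 (v = 30*1 = 30)
(32*t - 143)*v = (32*2 - 143)*30 = (64 - 143)*30 = -79*30 = -2370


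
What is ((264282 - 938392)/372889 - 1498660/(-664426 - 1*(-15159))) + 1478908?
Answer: 358050436115270974/242104522363 ≈ 1.4789e+6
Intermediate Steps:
((264282 - 938392)/372889 - 1498660/(-664426 - 1*(-15159))) + 1478908 = (-674110*1/372889 - 1498660/(-664426 + 15159)) + 1478908 = (-674110/372889 - 1498660/(-649267)) + 1478908 = (-674110/372889 - 1498660*(-1/649267)) + 1478908 = (-674110/372889 + 1498660/649267) + 1478908 = 121156451370/242104522363 + 1478908 = 358050436115270974/242104522363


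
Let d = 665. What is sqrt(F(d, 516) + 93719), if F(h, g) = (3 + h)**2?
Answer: sqrt(539943) ≈ 734.81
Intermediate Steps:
sqrt(F(d, 516) + 93719) = sqrt((3 + 665)**2 + 93719) = sqrt(668**2 + 93719) = sqrt(446224 + 93719) = sqrt(539943)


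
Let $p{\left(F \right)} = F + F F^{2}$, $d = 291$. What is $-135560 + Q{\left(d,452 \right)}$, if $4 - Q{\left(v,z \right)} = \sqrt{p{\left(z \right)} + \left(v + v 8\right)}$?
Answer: $-135556 - \sqrt{92348479} \approx -1.4517 \cdot 10^{5}$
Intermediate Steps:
$p{\left(F \right)} = F + F^{3}$
$Q{\left(v,z \right)} = 4 - \sqrt{z + z^{3} + 9 v}$ ($Q{\left(v,z \right)} = 4 - \sqrt{\left(z + z^{3}\right) + \left(v + v 8\right)} = 4 - \sqrt{\left(z + z^{3}\right) + \left(v + 8 v\right)} = 4 - \sqrt{\left(z + z^{3}\right) + 9 v} = 4 - \sqrt{z + z^{3} + 9 v}$)
$-135560 + Q{\left(d,452 \right)} = -135560 + \left(4 - \sqrt{452 + 452^{3} + 9 \cdot 291}\right) = -135560 + \left(4 - \sqrt{452 + 92345408 + 2619}\right) = -135560 + \left(4 - \sqrt{92348479}\right) = -135556 - \sqrt{92348479}$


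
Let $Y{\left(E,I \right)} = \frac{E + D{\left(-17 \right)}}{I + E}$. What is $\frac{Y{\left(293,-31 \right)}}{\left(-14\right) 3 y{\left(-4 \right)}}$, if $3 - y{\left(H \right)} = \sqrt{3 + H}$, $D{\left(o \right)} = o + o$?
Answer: $- \frac{37}{5240} - \frac{37 i}{15720} \approx -0.0070611 - 0.0023537 i$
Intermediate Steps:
$D{\left(o \right)} = 2 o$
$Y{\left(E,I \right)} = \frac{-34 + E}{E + I}$ ($Y{\left(E,I \right)} = \frac{E + 2 \left(-17\right)}{I + E} = \frac{E - 34}{E + I} = \frac{-34 + E}{E + I}$)
$y{\left(H \right)} = 3 - \sqrt{3 + H}$
$\frac{Y{\left(293,-31 \right)}}{\left(-14\right) 3 y{\left(-4 \right)}} = \frac{\frac{1}{293 - 31} \left(-34 + 293\right)}{\left(-14\right) 3 \left(3 - \sqrt{3 - 4}\right)} = \frac{\frac{1}{262} \cdot 259}{\left(-42\right) \left(3 - \sqrt{-1}\right)} = \frac{\frac{1}{262} \cdot 259}{\left(-42\right) \left(3 - i\right)} = \frac{259}{262 \left(-126 + 42 i\right)} = \frac{259 \frac{-126 - 42 i}{17640}}{262} = \frac{37 \left(-126 - 42 i\right)}{660240}$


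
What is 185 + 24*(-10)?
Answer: -55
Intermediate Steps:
185 + 24*(-10) = 185 - 240 = -55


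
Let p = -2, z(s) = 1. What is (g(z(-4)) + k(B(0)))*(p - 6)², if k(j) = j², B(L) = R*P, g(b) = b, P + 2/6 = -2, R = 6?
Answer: 12608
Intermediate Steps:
P = -7/3 (P = -⅓ - 2 = -7/3 ≈ -2.3333)
B(L) = -14 (B(L) = 6*(-7/3) = -14)
(g(z(-4)) + k(B(0)))*(p - 6)² = (1 + (-14)²)*(-2 - 6)² = (1 + 196)*(-8)² = 197*64 = 12608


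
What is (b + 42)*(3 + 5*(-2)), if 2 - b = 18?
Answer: -182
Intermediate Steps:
b = -16 (b = 2 - 1*18 = 2 - 18 = -16)
(b + 42)*(3 + 5*(-2)) = (-16 + 42)*(3 + 5*(-2)) = 26*(3 - 10) = 26*(-7) = -182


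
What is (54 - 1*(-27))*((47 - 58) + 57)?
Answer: 3726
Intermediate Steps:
(54 - 1*(-27))*((47 - 58) + 57) = (54 + 27)*(-11 + 57) = 81*46 = 3726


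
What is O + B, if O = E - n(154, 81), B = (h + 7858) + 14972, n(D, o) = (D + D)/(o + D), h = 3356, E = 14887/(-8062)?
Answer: 49605228479/1894570 ≈ 26183.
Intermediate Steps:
E = -14887/8062 (E = 14887*(-1/8062) = -14887/8062 ≈ -1.8466)
n(D, o) = 2*D/(D + o) (n(D, o) = (2*D)/(D + o) = 2*D/(D + o))
B = 26186 (B = (3356 + 7858) + 14972 = 11214 + 14972 = 26186)
O = -5981541/1894570 (O = -14887/8062 - 2*154/(154 + 81) = -14887/8062 - 2*154/235 = -14887/8062 - 1*308/235 = -14887/8062 - 308/235 = -5981541/1894570 ≈ -3.1572)
O + B = -5981541/1894570 + 26186 = 49605228479/1894570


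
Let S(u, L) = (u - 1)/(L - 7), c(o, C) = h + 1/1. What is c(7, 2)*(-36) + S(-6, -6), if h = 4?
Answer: -2333/13 ≈ -179.46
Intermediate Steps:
c(o, C) = 5 (c(o, C) = 4 + 1/1 = 4 + 1 = 5)
S(u, L) = (-1 + u)/(-7 + L)
c(7, 2)*(-36) + S(-6, -6) = 5*(-36) + (-1 - 6)/(-7 - 6) = -180 - 7/(-13) = -180 - 1/13*(-7) = -180 + 7/13 = -2333/13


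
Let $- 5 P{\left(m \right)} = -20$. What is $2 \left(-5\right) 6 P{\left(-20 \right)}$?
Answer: $-240$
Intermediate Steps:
$P{\left(m \right)} = 4$ ($P{\left(m \right)} = \left(- \frac{1}{5}\right) \left(-20\right) = 4$)
$2 \left(-5\right) 6 P{\left(-20 \right)} = 2 \left(-5\right) 6 \cdot 4 = \left(-10\right) 6 \cdot 4 = \left(-60\right) 4 = -240$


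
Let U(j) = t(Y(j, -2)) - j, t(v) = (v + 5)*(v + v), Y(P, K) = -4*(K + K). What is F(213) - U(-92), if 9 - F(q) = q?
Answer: -968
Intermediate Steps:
F(q) = 9 - q
Y(P, K) = -8*K
t(v) = 2*v*(5 + v) (t(v) = (5 + v)*(2*v) = 2*v*(5 + v))
U(j) = 672 - j (U(j) = 2*(-8*(-2))*(5 - 8*(-2)) - j = 2*16*(5 + 16) - j = 2*16*21 - j = 672 - j)
F(213) - U(-92) = (9 - 1*213) - (672 - 1*(-92)) = (9 - 213) - (672 + 92) = -204 - 1*764 = -204 - 764 = -968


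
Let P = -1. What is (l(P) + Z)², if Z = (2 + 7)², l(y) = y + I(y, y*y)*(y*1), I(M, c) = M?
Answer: 6561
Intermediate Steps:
l(y) = y + y² (l(y) = y + y*(y*1) = y + y*y = y + y²)
Z = 81 (Z = 9² = 81)
(l(P) + Z)² = (-(1 - 1) + 81)² = (-1*0 + 81)² = (0 + 81)² = 81² = 6561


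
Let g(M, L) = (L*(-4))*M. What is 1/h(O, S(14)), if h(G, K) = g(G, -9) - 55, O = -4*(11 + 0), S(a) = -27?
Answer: -1/1639 ≈ -0.00061013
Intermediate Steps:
O = -44 (O = -4*11 = -44)
g(M, L) = -4*L*M (g(M, L) = (-4*L)*M = -4*L*M)
h(G, K) = -55 + 36*G (h(G, K) = -4*(-9)*G - 55 = 36*G - 55 = -55 + 36*G)
1/h(O, S(14)) = 1/(-55 + 36*(-44)) = 1/(-55 - 1584) = 1/(-1639) = -1/1639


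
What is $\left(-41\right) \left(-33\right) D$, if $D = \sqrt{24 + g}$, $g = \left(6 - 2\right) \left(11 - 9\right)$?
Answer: $5412 \sqrt{2} \approx 7653.7$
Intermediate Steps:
$g = 8$ ($g = 4 \cdot 2 = 8$)
$D = 4 \sqrt{2}$ ($D = \sqrt{24 + 8} = \sqrt{32} = 4 \sqrt{2} \approx 5.6569$)
$\left(-41\right) \left(-33\right) D = \left(-41\right) \left(-33\right) 4 \sqrt{2} = 1353 \cdot 4 \sqrt{2} = 5412 \sqrt{2}$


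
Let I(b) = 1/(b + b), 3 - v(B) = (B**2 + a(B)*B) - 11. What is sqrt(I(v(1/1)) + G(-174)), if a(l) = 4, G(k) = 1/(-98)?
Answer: 2*sqrt(5)/21 ≈ 0.21296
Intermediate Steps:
G(k) = -1/98
v(B) = 14 - B**2 - 4*B (v(B) = 3 - ((B**2 + 4*B) - 11) = 3 - (-11 + B**2 + 4*B) = 3 + (11 - B**2 - 4*B) = 14 - B**2 - 4*B)
I(b) = 1/(2*b)
sqrt(I(v(1/1)) + G(-174)) = sqrt(1/(2*(14 - (1/1)**2 - 4/1)) - 1/98) = sqrt(1/(2*(14 - 1*1**2 - 4*1)) - 1/98) = sqrt(1/(2*(14 - 1*1 - 4)) - 1/98) = sqrt(1/(2*(14 - 1 - 4)) - 1/98) = sqrt((1/2)/9 - 1/98) = sqrt((1/2)*(1/9) - 1/98) = sqrt(1/18 - 1/98) = sqrt(20/441) = 2*sqrt(5)/21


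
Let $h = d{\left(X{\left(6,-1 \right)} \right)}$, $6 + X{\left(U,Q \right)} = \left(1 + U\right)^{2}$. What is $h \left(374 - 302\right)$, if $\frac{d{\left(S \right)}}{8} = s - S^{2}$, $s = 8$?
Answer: $-1060416$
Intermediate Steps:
$X{\left(U,Q \right)} = -6 + \left(1 + U\right)^{2}$
$d{\left(S \right)} = 64 - 8 S^{2}$ ($d{\left(S \right)} = 8 \left(8 - S^{2}\right) = 64 - 8 S^{2}$)
$h = -14728$ ($h = 64 - 8 \left(-6 + \left(1 + 6\right)^{2}\right)^{2} = 64 - 8 \left(-6 + 7^{2}\right)^{2} = 64 - 8 \left(-6 + 49\right)^{2} = 64 - 8 \cdot 43^{2} = 64 - 14792 = -14728$)
$h \left(374 - 302\right) = - 14728 \left(374 - 302\right) = \left(-14728\right) 72 = -1060416$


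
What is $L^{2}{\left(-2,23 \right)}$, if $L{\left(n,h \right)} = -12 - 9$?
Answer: $441$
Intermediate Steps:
$L{\left(n,h \right)} = -21$
$L^{2}{\left(-2,23 \right)} = \left(-21\right)^{2} = 441$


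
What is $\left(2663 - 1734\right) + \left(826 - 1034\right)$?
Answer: $721$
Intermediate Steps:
$\left(2663 - 1734\right) + \left(826 - 1034\right) = 929 - 208 = 721$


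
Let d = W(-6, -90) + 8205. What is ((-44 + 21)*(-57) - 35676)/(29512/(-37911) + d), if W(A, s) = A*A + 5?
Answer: -1302811515/312584594 ≈ -4.1679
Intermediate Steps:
W(A, s) = 5 + A² (W(A, s) = A² + 5 = 5 + A²)
d = 8246 (d = (5 + (-6)²) + 8205 = (5 + 36) + 8205 = 41 + 8205 = 8246)
((-44 + 21)*(-57) - 35676)/(29512/(-37911) + d) = ((-44 + 21)*(-57) - 35676)/(29512/(-37911) + 8246) = (-23*(-57) - 35676)/(29512*(-1/37911) + 8246) = (1311 - 35676)/(-29512/37911 + 8246) = -34365/312584594/37911 = -34365*37911/312584594 = -1302811515/312584594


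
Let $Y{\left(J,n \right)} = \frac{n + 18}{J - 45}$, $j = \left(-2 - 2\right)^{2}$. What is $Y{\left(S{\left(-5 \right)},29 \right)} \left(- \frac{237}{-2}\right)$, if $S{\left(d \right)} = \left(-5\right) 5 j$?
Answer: $- \frac{11139}{890} \approx -12.516$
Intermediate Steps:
$j = 16$ ($j = \left(-4\right)^{2} = 16$)
$S{\left(d \right)} = -400$ ($S{\left(d \right)} = \left(-5\right) 5 \cdot 16 = \left(-25\right) 16 = -400$)
$Y{\left(J,n \right)} = \frac{18 + n}{-45 + J}$
$Y{\left(S{\left(-5 \right)},29 \right)} \left(- \frac{237}{-2}\right) = \frac{18 + 29}{-45 - 400} \left(- \frac{237}{-2}\right) = \frac{1}{-445} \cdot 47 \left(\left(-237\right) \left(- \frac{1}{2}\right)\right) = \left(- \frac{1}{445}\right) 47 \cdot \frac{237}{2} = \left(- \frac{47}{445}\right) \frac{237}{2} = - \frac{11139}{890}$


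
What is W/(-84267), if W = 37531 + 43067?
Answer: -26866/28089 ≈ -0.95646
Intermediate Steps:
W = 80598
W/(-84267) = 80598/(-84267) = 80598*(-1/84267) = -26866/28089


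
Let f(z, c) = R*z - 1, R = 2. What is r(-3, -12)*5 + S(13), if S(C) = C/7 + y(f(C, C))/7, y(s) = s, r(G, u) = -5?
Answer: -137/7 ≈ -19.571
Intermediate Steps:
f(z, c) = -1 + 2*z (f(z, c) = 2*z - 1 = -1 + 2*z)
S(C) = -1/7 + 3*C/7 (S(C) = C/7 + (-1 + 2*C)/7 = C*(1/7) + (-1 + 2*C)*(1/7) = C/7 + (-1/7 + 2*C/7) = -1/7 + 3*C/7)
r(-3, -12)*5 + S(13) = -5*5 + (-1/7 + (3/7)*13) = -25 + (-1/7 + 39/7) = -25 + 38/7 = -137/7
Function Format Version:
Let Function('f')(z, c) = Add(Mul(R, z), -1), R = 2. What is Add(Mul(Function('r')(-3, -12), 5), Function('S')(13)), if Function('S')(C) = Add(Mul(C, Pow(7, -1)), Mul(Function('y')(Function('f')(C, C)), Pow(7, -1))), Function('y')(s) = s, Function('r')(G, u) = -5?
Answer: Rational(-137, 7) ≈ -19.571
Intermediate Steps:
Function('f')(z, c) = Add(-1, Mul(2, z)) (Function('f')(z, c) = Add(Mul(2, z), -1) = Add(-1, Mul(2, z)))
Function('S')(C) = Add(Rational(-1, 7), Mul(Rational(3, 7), C)) (Function('S')(C) = Add(Mul(C, Pow(7, -1)), Mul(Add(-1, Mul(2, C)), Pow(7, -1))) = Add(Mul(C, Rational(1, 7)), Mul(Add(-1, Mul(2, C)), Rational(1, 7))) = Add(Mul(Rational(1, 7), C), Add(Rational(-1, 7), Mul(Rational(2, 7), C))) = Add(Rational(-1, 7), Mul(Rational(3, 7), C)))
Add(Mul(Function('r')(-3, -12), 5), Function('S')(13)) = Add(Mul(-5, 5), Add(Rational(-1, 7), Mul(Rational(3, 7), 13))) = Add(-25, Add(Rational(-1, 7), Rational(39, 7))) = Add(-25, Rational(38, 7)) = Rational(-137, 7)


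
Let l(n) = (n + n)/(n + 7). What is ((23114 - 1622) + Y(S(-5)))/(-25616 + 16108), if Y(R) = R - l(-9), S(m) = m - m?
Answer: -21483/9508 ≈ -2.2595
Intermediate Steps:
l(n) = 2*n/(7 + n) (l(n) = (2*n)/(7 + n) = 2*n/(7 + n))
S(m) = 0
Y(R) = -9 + R (Y(R) = R - 2*(-9)/(7 - 9) = R - 2*(-9)/(-2) = R - 2*(-9)*(-1)/2 = R - 1*9 = R - 9 = -9 + R)
((23114 - 1622) + Y(S(-5)))/(-25616 + 16108) = ((23114 - 1622) + (-9 + 0))/(-25616 + 16108) = (21492 - 9)/(-9508) = 21483*(-1/9508) = -21483/9508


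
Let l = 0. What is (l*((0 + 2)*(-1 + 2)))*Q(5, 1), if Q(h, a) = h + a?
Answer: 0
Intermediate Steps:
Q(h, a) = a + h
(l*((0 + 2)*(-1 + 2)))*Q(5, 1) = (0*((0 + 2)*(-1 + 2)))*(1 + 5) = (0*(2*1))*6 = (0*2)*6 = 0*6 = 0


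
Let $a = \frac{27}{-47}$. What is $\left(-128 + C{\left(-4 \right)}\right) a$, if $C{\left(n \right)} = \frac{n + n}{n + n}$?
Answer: $\frac{3429}{47} \approx 72.957$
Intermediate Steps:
$C{\left(n \right)} = 1$ ($C{\left(n \right)} = \frac{2 n}{2 n} = 2 n \frac{1}{2 n} = 1$)
$a = - \frac{27}{47}$ ($a = 27 \left(- \frac{1}{47}\right) = - \frac{27}{47} \approx -0.57447$)
$\left(-128 + C{\left(-4 \right)}\right) a = \left(-128 + 1\right) \left(- \frac{27}{47}\right) = \left(-127\right) \left(- \frac{27}{47}\right) = \frac{3429}{47}$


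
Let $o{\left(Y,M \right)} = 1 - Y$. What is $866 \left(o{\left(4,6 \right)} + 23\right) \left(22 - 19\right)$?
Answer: $51960$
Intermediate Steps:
$866 \left(o{\left(4,6 \right)} + 23\right) \left(22 - 19\right) = 866 \left(\left(1 - 4\right) + 23\right) \left(22 - 19\right) = 866 \left(\left(1 - 4\right) + 23\right) 3 = 866 \left(-3 + 23\right) 3 = 866 \cdot 20 \cdot 3 = 866 \cdot 60 = 51960$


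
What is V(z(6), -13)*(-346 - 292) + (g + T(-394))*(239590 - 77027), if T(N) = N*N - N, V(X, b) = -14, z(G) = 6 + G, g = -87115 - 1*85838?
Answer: -2816069917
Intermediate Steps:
g = -172953 (g = -87115 - 85838 = -172953)
T(N) = N**2 - N
V(z(6), -13)*(-346 - 292) + (g + T(-394))*(239590 - 77027) = -14*(-346 - 292) + (-172953 - 394*(-1 - 394))*(239590 - 77027) = -14*(-638) + (-172953 - 394*(-395))*162563 = 8932 + (-172953 + 155630)*162563 = 8932 - 17323*162563 = 8932 - 2816078849 = -2816069917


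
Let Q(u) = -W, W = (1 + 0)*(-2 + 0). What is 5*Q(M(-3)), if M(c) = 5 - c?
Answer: 10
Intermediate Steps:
W = -2 (W = 1*(-2) = -2)
Q(u) = 2 (Q(u) = -1*(-2) = 2)
5*Q(M(-3)) = 5*2 = 10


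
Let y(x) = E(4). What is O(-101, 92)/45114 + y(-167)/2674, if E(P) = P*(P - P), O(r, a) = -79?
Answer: -79/45114 ≈ -0.0017511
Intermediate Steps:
E(P) = 0 (E(P) = P*0 = 0)
y(x) = 0
O(-101, 92)/45114 + y(-167)/2674 = -79/45114 + 0/2674 = -79*1/45114 + 0*(1/2674) = -79/45114 + 0 = -79/45114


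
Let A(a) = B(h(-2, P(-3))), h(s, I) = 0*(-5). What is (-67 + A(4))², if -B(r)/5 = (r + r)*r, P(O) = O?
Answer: 4489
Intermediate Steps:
h(s, I) = 0
B(r) = -10*r² (B(r) = -5*(r + r)*r = -5*2*r*r = -10*r²)
A(a) = 0 (A(a) = -10*0² = -10*0 = 0)
(-67 + A(4))² = (-67 + 0)² = (-67)² = 4489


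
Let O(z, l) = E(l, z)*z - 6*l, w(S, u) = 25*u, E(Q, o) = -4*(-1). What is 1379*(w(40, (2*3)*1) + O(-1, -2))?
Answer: 217882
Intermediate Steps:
E(Q, o) = 4
O(z, l) = -6*l + 4*z (O(z, l) = 4*z - 6*l = -6*l + 4*z)
1379*(w(40, (2*3)*1) + O(-1, -2)) = 1379*(25*((2*3)*1) + (-6*(-2) + 4*(-1))) = 1379*(25*(6*1) + (12 - 4)) = 1379*(25*6 + 8) = 1379*(150 + 8) = 1379*158 = 217882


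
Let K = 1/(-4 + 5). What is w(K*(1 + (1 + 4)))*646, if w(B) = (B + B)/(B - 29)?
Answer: -7752/23 ≈ -337.04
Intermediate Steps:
K = 1 (K = 1/1 = 1)
w(B) = 2*B/(-29 + B) (w(B) = (2*B)/(-29 + B) = 2*B/(-29 + B))
w(K*(1 + (1 + 4)))*646 = (2*(1*(1 + (1 + 4)))/(-29 + 1*(1 + (1 + 4))))*646 = (2*(1*(1 + 5))/(-29 + 1*(1 + 5)))*646 = (2*(1*6)/(-29 + 1*6))*646 = (2*6/(-29 + 6))*646 = (2*6/(-23))*646 = (2*6*(-1/23))*646 = -12/23*646 = -7752/23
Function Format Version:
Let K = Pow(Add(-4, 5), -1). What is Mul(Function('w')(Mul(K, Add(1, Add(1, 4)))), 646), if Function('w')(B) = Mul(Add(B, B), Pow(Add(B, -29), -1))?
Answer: Rational(-7752, 23) ≈ -337.04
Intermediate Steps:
K = 1 (K = Pow(1, -1) = 1)
Function('w')(B) = Mul(2, B, Pow(Add(-29, B), -1)) (Function('w')(B) = Mul(Mul(2, B), Pow(Add(-29, B), -1)) = Mul(2, B, Pow(Add(-29, B), -1)))
Mul(Function('w')(Mul(K, Add(1, Add(1, 4)))), 646) = Mul(Mul(2, Mul(1, Add(1, Add(1, 4))), Pow(Add(-29, Mul(1, Add(1, Add(1, 4)))), -1)), 646) = Mul(Mul(2, Mul(1, Add(1, 5)), Pow(Add(-29, Mul(1, Add(1, 5))), -1)), 646) = Mul(Mul(2, Mul(1, 6), Pow(Add(-29, Mul(1, 6)), -1)), 646) = Mul(Mul(2, 6, Pow(Add(-29, 6), -1)), 646) = Mul(Mul(2, 6, Pow(-23, -1)), 646) = Mul(Mul(2, 6, Rational(-1, 23)), 646) = Mul(Rational(-12, 23), 646) = Rational(-7752, 23)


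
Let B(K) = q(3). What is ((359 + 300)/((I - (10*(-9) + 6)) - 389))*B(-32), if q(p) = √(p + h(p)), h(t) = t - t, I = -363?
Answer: -659*√3/668 ≈ -1.7087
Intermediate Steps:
h(t) = 0
q(p) = √p (q(p) = √(p + 0) = √p)
B(K) = √3
((359 + 300)/((I - (10*(-9) + 6)) - 389))*B(-32) = ((359 + 300)/((-363 - (10*(-9) + 6)) - 389))*√3 = (659/((-363 - (-90 + 6)) - 389))*√3 = (659/((-363 - 1*(-84)) - 389))*√3 = (659/((-363 + 84) - 389))*√3 = (659/(-279 - 389))*√3 = (659/(-668))*√3 = (659*(-1/668))*√3 = -659*√3/668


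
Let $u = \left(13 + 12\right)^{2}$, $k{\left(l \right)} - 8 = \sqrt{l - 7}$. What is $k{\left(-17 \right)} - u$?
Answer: $-617 + 2 i \sqrt{6} \approx -617.0 + 4.899 i$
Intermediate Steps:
$k{\left(l \right)} = 8 + \sqrt{-7 + l}$ ($k{\left(l \right)} = 8 + \sqrt{l - 7} = 8 + \sqrt{-7 + l}$)
$u = 625$ ($u = 25^{2} = 625$)
$k{\left(-17 \right)} - u = \left(8 + \sqrt{-7 - 17}\right) - 625 = \left(8 + \sqrt{-24}\right) - 625 = \left(8 + 2 i \sqrt{6}\right) - 625 = -617 + 2 i \sqrt{6}$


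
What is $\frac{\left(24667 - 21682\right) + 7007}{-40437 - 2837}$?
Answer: $- \frac{4996}{21637} \approx -0.2309$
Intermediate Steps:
$\frac{\left(24667 - 21682\right) + 7007}{-40437 - 2837} = \frac{\left(24667 - 21682\right) + 7007}{-43274} = \left(2985 + 7007\right) \left(- \frac{1}{43274}\right) = 9992 \left(- \frac{1}{43274}\right) = - \frac{4996}{21637}$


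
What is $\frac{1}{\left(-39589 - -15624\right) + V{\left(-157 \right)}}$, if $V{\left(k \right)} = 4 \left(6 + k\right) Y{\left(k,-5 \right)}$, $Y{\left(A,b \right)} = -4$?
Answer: $- \frac{1}{21549} \approx -4.6406 \cdot 10^{-5}$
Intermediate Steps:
$V{\left(k \right)} = -96 - 16 k$ ($V{\left(k \right)} = 4 \left(6 + k\right) \left(-4\right) = \left(24 + 4 k\right) \left(-4\right) = -96 - 16 k$)
$\frac{1}{\left(-39589 - -15624\right) + V{\left(-157 \right)}} = \frac{1}{\left(-39589 - -15624\right) - -2416} = \frac{1}{\left(-39589 + 15624\right) + \left(-96 + 2512\right)} = \frac{1}{-23965 + 2416} = \frac{1}{-21549} = - \frac{1}{21549}$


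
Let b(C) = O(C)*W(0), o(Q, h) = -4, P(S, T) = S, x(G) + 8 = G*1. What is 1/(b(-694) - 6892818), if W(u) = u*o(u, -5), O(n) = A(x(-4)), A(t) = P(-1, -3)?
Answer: -1/6892818 ≈ -1.4508e-7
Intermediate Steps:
x(G) = -8 + G (x(G) = -8 + G*1 = -8 + G)
A(t) = -1
O(n) = -1
W(u) = -4*u (W(u) = u*(-4) = -4*u)
b(C) = 0 (b(C) = -(-4)*0 = -1*0 = 0)
1/(b(-694) - 6892818) = 1/(0 - 6892818) = 1/(-6892818) = -1/6892818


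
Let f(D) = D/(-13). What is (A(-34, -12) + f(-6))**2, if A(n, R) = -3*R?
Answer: 224676/169 ≈ 1329.4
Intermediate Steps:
f(D) = -D/13 (f(D) = D*(-1/13) = -D/13)
(A(-34, -12) + f(-6))**2 = (-3*(-12) - 1/13*(-6))**2 = (36 + 6/13)**2 = (474/13)**2 = 224676/169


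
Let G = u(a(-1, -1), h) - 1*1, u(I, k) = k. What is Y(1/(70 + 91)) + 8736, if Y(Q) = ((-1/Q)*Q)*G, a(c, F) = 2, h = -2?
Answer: 8739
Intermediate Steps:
G = -3 (G = -2 - 1*1 = -2 - 1 = -3)
Y(Q) = 3 (Y(Q) = ((-1/Q)*Q)*(-3) = -1*(-3) = 3)
Y(1/(70 + 91)) + 8736 = 3 + 8736 = 8739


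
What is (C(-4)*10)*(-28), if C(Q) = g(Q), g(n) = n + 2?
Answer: 560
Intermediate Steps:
g(n) = 2 + n
C(Q) = 2 + Q
(C(-4)*10)*(-28) = ((2 - 4)*10)*(-28) = -2*10*(-28) = -20*(-28) = 560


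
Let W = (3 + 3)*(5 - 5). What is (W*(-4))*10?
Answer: 0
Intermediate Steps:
W = 0 (W = 6*0 = 0)
(W*(-4))*10 = (0*(-4))*10 = 0*10 = 0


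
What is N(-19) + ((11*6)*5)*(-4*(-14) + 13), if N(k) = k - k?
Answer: 22770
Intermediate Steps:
N(k) = 0
N(-19) + ((11*6)*5)*(-4*(-14) + 13) = 0 + ((11*6)*5)*(-4*(-14) + 13) = 0 + (66*5)*(56 + 13) = 0 + 330*69 = 0 + 22770 = 22770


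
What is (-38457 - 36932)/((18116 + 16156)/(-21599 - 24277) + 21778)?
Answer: -288212147/83254438 ≈ -3.4618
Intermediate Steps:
(-38457 - 36932)/((18116 + 16156)/(-21599 - 24277) + 21778) = -75389/(34272/(-45876) + 21778) = -75389/(34272*(-1/45876) + 21778) = -75389/(-2856/3823 + 21778) = -75389/83254438/3823 = -75389*3823/83254438 = -288212147/83254438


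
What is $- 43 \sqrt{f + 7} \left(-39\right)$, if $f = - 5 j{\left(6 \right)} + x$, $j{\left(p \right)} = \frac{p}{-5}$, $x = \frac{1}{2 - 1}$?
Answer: $1677 \sqrt{14} \approx 6274.8$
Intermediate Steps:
$x = 1$ ($x = 1^{-1} = 1$)
$j{\left(p \right)} = - \frac{p}{5}$ ($j{\left(p \right)} = p \left(- \frac{1}{5}\right) = - \frac{p}{5}$)
$f = 7$ ($f = - 5 \left(\left(- \frac{1}{5}\right) 6\right) + 1 = \left(-5\right) \left(- \frac{6}{5}\right) + 1 = 6 + 1 = 7$)
$- 43 \sqrt{f + 7} \left(-39\right) = - 43 \sqrt{7 + 7} \left(-39\right) = - 43 \sqrt{14} \left(-39\right) = 1677 \sqrt{14}$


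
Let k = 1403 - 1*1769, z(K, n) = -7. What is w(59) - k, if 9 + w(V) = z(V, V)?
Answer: 350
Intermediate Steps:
w(V) = -16 (w(V) = -9 - 7 = -16)
k = -366 (k = 1403 - 1769 = -366)
w(59) - k = -16 - 1*(-366) = -16 + 366 = 350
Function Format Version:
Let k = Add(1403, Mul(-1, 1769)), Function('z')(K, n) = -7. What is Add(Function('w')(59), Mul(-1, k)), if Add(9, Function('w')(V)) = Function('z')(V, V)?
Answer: 350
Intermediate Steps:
Function('w')(V) = -16 (Function('w')(V) = Add(-9, -7) = -16)
k = -366 (k = Add(1403, -1769) = -366)
Add(Function('w')(59), Mul(-1, k)) = Add(-16, Mul(-1, -366)) = Add(-16, 366) = 350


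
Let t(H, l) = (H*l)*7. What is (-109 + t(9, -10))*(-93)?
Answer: 68727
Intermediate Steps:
t(H, l) = 7*H*l
(-109 + t(9, -10))*(-93) = (-109 + 7*9*(-10))*(-93) = (-109 - 630)*(-93) = -739*(-93) = 68727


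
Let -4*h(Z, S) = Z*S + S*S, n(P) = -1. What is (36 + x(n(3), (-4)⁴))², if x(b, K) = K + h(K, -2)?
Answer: 175561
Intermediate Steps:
h(Z, S) = -S²/4 - S*Z/4 (h(Z, S) = -(Z*S + S*S)/4 = -(S*Z + S²)/4 = -(S² + S*Z)/4 = -S²/4 - S*Z/4)
x(b, K) = -1 + 3*K/2 (x(b, K) = K - ¼*(-2)*(-2 + K) = K + (-1 + K/2) = -1 + 3*K/2)
(36 + x(n(3), (-4)⁴))² = (36 + (-1 + (3/2)*(-4)⁴))² = (36 + (-1 + (3/2)*256))² = (36 + (-1 + 384))² = (36 + 383)² = 419² = 175561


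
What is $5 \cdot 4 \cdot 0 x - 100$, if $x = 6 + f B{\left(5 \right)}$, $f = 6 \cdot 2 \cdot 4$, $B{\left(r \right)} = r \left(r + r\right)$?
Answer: $-100$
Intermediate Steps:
$B{\left(r \right)} = 2 r^{2}$ ($B{\left(r \right)} = r 2 r = 2 r^{2}$)
$f = 48$ ($f = 12 \cdot 4 = 48$)
$x = 2406$ ($x = 6 + 48 \cdot 2 \cdot 5^{2} = 6 + 48 \cdot 2 \cdot 25 = 6 + 48 \cdot 50 = 6 + 2400 = 2406$)
$5 \cdot 4 \cdot 0 x - 100 = 5 \cdot 4 \cdot 0 \cdot 2406 - 100 = 20 \cdot 0 \cdot 2406 - 100 = 0 \cdot 2406 - 100 = 0 - 100 = -100$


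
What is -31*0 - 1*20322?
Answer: -20322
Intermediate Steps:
-31*0 - 1*20322 = 0 - 20322 = -20322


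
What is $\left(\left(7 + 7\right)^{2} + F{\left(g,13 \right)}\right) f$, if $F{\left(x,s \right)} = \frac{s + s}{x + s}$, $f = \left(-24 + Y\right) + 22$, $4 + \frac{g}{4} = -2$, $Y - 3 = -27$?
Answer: $- \frac{55380}{11} \approx -5034.5$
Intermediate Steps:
$Y = -24$ ($Y = 3 - 27 = -24$)
$g = -24$ ($g = -16 + 4 \left(-2\right) = -16 - 8 = -24$)
$f = -26$ ($f = \left(-24 - 24\right) + 22 = -48 + 22 = -26$)
$F{\left(x,s \right)} = \frac{2 s}{s + x}$
$\left(\left(7 + 7\right)^{2} + F{\left(g,13 \right)}\right) f = \left(\left(7 + 7\right)^{2} + 2 \cdot 13 \frac{1}{13 - 24}\right) \left(-26\right) = \left(14^{2} + 2 \cdot 13 \frac{1}{-11}\right) \left(-26\right) = \left(196 + 2 \cdot 13 \left(- \frac{1}{11}\right)\right) \left(-26\right) = \left(196 - \frac{26}{11}\right) \left(-26\right) = \frac{2130}{11} \left(-26\right) = - \frac{55380}{11}$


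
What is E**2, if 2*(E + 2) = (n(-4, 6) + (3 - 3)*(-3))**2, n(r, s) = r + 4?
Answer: 4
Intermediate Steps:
n(r, s) = 4 + r
E = -2 (E = -2 + ((4 - 4) + (3 - 3)*(-3))**2/2 = -2 + (0 + 0*(-3))**2/2 = -2 + (0 + 0)**2/2 = -2 + (1/2)*0**2 = -2 + (1/2)*0 = -2 + 0 = -2)
E**2 = (-2)**2 = 4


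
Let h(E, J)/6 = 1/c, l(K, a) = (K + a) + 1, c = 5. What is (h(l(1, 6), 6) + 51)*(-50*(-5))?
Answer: 13050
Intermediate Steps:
l(K, a) = 1 + K + a
h(E, J) = 6/5
(h(l(1, 6), 6) + 51)*(-50*(-5)) = (6/5 + 51)*(-50*(-5)) = (261/5)*250 = 13050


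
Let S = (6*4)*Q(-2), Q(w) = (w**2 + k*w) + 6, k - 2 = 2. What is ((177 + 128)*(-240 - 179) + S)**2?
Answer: 16319296009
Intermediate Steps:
k = 4 (k = 2 + 2 = 4)
Q(w) = 6 + w**2 + 4*w (Q(w) = (w**2 + 4*w) + 6 = 6 + w**2 + 4*w)
S = 48 (S = (6*4)*(6 + (-2)**2 + 4*(-2)) = 24*(6 + 4 - 8) = 24*2 = 48)
((177 + 128)*(-240 - 179) + S)**2 = ((177 + 128)*(-240 - 179) + 48)**2 = (305*(-419) + 48)**2 = (-127795 + 48)**2 = (-127747)**2 = 16319296009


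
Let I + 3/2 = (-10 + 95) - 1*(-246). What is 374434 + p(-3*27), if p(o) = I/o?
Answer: 60657649/162 ≈ 3.7443e+5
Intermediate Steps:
I = 659/2 (I = -3/2 + ((-10 + 95) - 1*(-246)) = -3/2 + (85 + 246) = -3/2 + 331 = 659/2 ≈ 329.50)
p(o) = 659/(2*o)
374434 + p(-3*27) = 374434 + 659/(2*((-3*27))) = 374434 + (659/2)/(-81) = 374434 + (659/2)*(-1/81) = 374434 - 659/162 = 60657649/162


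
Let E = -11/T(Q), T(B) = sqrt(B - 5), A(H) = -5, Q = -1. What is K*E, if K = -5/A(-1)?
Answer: 11*I*sqrt(6)/6 ≈ 4.4907*I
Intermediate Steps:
K = 1 (K = -5/(-5) = -5*(-1/5) = 1)
T(B) = sqrt(-5 + B)
E = 11*I*sqrt(6)/6 (E = -11/sqrt(-5 - 1) = -11*(-I*sqrt(6)/6) = -(-11)*I*sqrt(6)/6 = 11*I*sqrt(6)/6 ≈ 4.4907*I)
K*E = 1*(11*I*sqrt(6)/6) = 11*I*sqrt(6)/6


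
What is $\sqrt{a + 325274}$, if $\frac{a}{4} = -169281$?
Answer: $5 i \sqrt{14074} \approx 593.17 i$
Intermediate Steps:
$a = -677124$ ($a = 4 \left(-169281\right) = -677124$)
$\sqrt{a + 325274} = \sqrt{-677124 + 325274} = \sqrt{-351850} = 5 i \sqrt{14074}$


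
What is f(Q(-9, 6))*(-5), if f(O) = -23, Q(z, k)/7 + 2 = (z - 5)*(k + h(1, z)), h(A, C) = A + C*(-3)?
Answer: 115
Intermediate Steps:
h(A, C) = A - 3*C
Q(z, k) = -14 + 7*(-5 + z)*(1 + k - 3*z) (Q(z, k) = -14 + 7*((z - 5)*(k + (1 - 3*z))) = -14 + 7*((-5 + z)*(1 + k - 3*z)) = -14 + 7*(-5 + z)*(1 + k - 3*z))
f(Q(-9, 6))*(-5) = -23*(-5) = 115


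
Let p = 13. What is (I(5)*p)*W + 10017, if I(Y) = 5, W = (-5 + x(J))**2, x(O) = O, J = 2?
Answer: 10602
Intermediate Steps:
W = 9 (W = (-5 + 2)**2 = (-3)**2 = 9)
(I(5)*p)*W + 10017 = (5*13)*9 + 10017 = 65*9 + 10017 = 585 + 10017 = 10602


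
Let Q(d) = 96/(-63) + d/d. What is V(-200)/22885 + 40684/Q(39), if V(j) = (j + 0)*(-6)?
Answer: -3910421388/50347 ≈ -77669.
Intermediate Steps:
V(j) = -6*j (V(j) = j*(-6) = -6*j)
Q(d) = -11/21 (Q(d) = 96*(-1/63) + 1 = -32/21 + 1 = -11/21)
V(-200)/22885 + 40684/Q(39) = -6*(-200)/22885 + 40684/(-11/21) = 1200*(1/22885) + 40684*(-21/11) = 240/4577 - 854364/11 = -3910421388/50347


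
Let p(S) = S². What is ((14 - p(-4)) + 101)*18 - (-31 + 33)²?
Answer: 1778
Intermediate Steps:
((14 - p(-4)) + 101)*18 - (-31 + 33)² = ((14 - 1*(-4)²) + 101)*18 - (-31 + 33)² = ((14 - 1*16) + 101)*18 - 1*2² = ((14 - 16) + 101)*18 - 1*4 = (-2 + 101)*18 - 4 = 99*18 - 4 = 1782 - 4 = 1778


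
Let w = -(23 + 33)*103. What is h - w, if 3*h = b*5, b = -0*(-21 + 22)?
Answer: 5768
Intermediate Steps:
b = 0 (b = -0 = -1*0 = 0)
w = -5768 (w = -56*103 = -1*5768 = -5768)
h = 0 (h = (0*5)/3 = (⅓)*0 = 0)
h - w = 0 - 1*(-5768) = 0 + 5768 = 5768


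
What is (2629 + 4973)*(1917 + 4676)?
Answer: 50119986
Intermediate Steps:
(2629 + 4973)*(1917 + 4676) = 7602*6593 = 50119986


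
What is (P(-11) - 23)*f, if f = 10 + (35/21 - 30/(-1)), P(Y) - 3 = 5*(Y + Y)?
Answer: -16250/3 ≈ -5416.7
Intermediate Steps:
P(Y) = 3 + 10*Y (P(Y) = 3 + 5*(Y + Y) = 3 + 5*(2*Y) = 3 + 10*Y)
f = 125/3 (f = 10 + (35*(1/21) - 30*(-1)) = 10 + (5/3 + 30) = 10 + 95/3 = 125/3 ≈ 41.667)
(P(-11) - 23)*f = ((3 + 10*(-11)) - 23)*(125/3) = ((3 - 110) - 23)*(125/3) = (-107 - 23)*(125/3) = -130*125/3 = -16250/3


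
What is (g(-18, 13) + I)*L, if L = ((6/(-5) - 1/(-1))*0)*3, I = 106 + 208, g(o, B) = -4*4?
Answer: 0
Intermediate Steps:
g(o, B) = -16
I = 314
L = 0 (L = ((6*(-⅕) - 1*(-1))*0)*3 = ((-6/5 + 1)*0)*3 = -⅕*0*3 = 0*3 = 0)
(g(-18, 13) + I)*L = (-16 + 314)*0 = 298*0 = 0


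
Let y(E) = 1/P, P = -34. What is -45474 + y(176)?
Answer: -1546117/34 ≈ -45474.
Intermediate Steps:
y(E) = -1/34 (y(E) = 1/(-34) = -1/34)
-45474 + y(176) = -45474 - 1/34 = -1546117/34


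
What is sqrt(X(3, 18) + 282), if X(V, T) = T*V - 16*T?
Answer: 4*sqrt(3) ≈ 6.9282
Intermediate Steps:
X(V, T) = -16*T + T*V
sqrt(X(3, 18) + 282) = sqrt(18*(-16 + 3) + 282) = sqrt(18*(-13) + 282) = sqrt(-234 + 282) = sqrt(48) = 4*sqrt(3)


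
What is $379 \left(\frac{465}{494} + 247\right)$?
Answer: $\frac{46421057}{494} \approx 93970.0$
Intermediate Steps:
$379 \left(\frac{465}{494} + 247\right) = 379 \cdot \frac{122483}{494} = \frac{46421057}{494}$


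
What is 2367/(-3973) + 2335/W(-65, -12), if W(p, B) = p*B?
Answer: 1486139/619788 ≈ 2.3978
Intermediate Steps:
W(p, B) = B*p
2367/(-3973) + 2335/W(-65, -12) = 2367/(-3973) + 2335/((-12*(-65))) = 2367*(-1/3973) + 2335/780 = -2367/3973 + 2335*(1/780) = -2367/3973 + 467/156 = 1486139/619788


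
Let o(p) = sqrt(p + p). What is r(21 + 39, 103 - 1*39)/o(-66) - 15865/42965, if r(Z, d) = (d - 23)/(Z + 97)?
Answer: -3173/8593 - 41*I*sqrt(33)/10362 ≈ -0.36925 - 0.02273*I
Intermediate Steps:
o(p) = sqrt(2)*sqrt(p) (o(p) = sqrt(2*p) = sqrt(2)*sqrt(p))
r(Z, d) = (-23 + d)/(97 + Z)
r(21 + 39, 103 - 1*39)/o(-66) - 15865/42965 = ((-23 + (103 - 1*39))/(97 + (21 + 39)))/((sqrt(2)*sqrt(-66))) - 15865/42965 = ((-23 + (103 - 39))/(97 + 60))/((sqrt(2)*(I*sqrt(66)))) - 15865*1/42965 = ((-23 + 64)/157)/((2*I*sqrt(33))) - 3173/8593 = ((1/157)*41)*(-I*sqrt(33)/66) - 3173/8593 = 41*(-I*sqrt(33)/66)/157 - 3173/8593 = -41*I*sqrt(33)/10362 - 3173/8593 = -3173/8593 - 41*I*sqrt(33)/10362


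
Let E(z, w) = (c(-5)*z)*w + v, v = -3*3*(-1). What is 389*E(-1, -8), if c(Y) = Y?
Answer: -12059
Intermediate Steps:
v = 9 (v = -9*(-1) = 9)
E(z, w) = 9 - 5*w*z (E(z, w) = (-5*z)*w + 9 = -5*w*z + 9 = 9 - 5*w*z)
389*E(-1, -8) = 389*(9 - 5*(-8)*(-1)) = 389*(9 - 40) = 389*(-31) = -12059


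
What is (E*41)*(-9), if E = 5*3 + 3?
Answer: -6642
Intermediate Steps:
E = 18 (E = 15 + 3 = 18)
(E*41)*(-9) = (18*41)*(-9) = 738*(-9) = -6642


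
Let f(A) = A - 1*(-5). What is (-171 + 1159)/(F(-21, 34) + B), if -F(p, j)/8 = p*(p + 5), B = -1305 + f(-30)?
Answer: -494/2009 ≈ -0.24589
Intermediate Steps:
f(A) = 5 + A (f(A) = A + 5 = 5 + A)
B = -1330 (B = -1305 + (5 - 30) = -1305 - 25 = -1330)
F(p, j) = -8*p*(5 + p) (F(p, j) = -8*p*(p + 5) = -8*p*(5 + p))
(-171 + 1159)/(F(-21, 34) + B) = (-171 + 1159)/(-8*(-21)*(5 - 21) - 1330) = 988/(-8*(-21)*(-16) - 1330) = 988/(-2688 - 1330) = 988/(-4018) = 988*(-1/4018) = -494/2009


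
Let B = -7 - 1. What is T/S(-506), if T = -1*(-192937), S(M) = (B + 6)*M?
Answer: 192937/1012 ≈ 190.65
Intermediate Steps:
B = -8
S(M) = -2*M (S(M) = (-8 + 6)*M = -2*M)
T = 192937
T/S(-506) = 192937/((-2*(-506))) = 192937/1012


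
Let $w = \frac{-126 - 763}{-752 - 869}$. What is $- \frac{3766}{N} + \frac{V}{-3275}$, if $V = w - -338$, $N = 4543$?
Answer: $- \frac{3212283713}{3445394975} \approx -0.93234$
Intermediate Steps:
$w = \frac{889}{1621}$ ($w = - \frac{889}{-1621} = \left(-889\right) \left(- \frac{1}{1621}\right) = \frac{889}{1621} \approx 0.54843$)
$V = \frac{548787}{1621}$ ($V = \frac{889}{1621} - -338 = \frac{889}{1621} + 338 = \frac{548787}{1621} \approx 338.55$)
$- \frac{3766}{N} + \frac{V}{-3275} = - \frac{3766}{4543} + \frac{548787}{1621 \left(-3275\right)} = \left(-3766\right) \frac{1}{4543} + \frac{548787}{1621} \left(- \frac{1}{3275}\right) = - \frac{538}{649} - \frac{548787}{5308775} = - \frac{3212283713}{3445394975}$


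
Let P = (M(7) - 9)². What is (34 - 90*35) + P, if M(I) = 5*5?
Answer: -2860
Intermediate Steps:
M(I) = 25
P = 256 (P = (25 - 9)² = 16² = 256)
(34 - 90*35) + P = (34 - 90*35) + 256 = (34 - 3150) + 256 = -3116 + 256 = -2860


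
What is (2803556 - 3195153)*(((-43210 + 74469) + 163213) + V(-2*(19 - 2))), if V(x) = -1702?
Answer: -75488153690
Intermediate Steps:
(2803556 - 3195153)*(((-43210 + 74469) + 163213) + V(-2*(19 - 2))) = (2803556 - 3195153)*(((-43210 + 74469) + 163213) - 1702) = -391597*((31259 + 163213) - 1702) = -391597*(194472 - 1702) = -391597*192770 = -75488153690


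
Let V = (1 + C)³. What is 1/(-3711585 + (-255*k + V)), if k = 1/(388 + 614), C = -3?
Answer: -334/1239672147 ≈ -2.6943e-7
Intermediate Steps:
k = 1/1002 ≈ 0.00099800
V = -8 (V = (1 - 3)³ = (-2)³ = -8)
1/(-3711585 + (-255*k + V)) = 1/(-3711585 + (-255*1/1002 - 8)) = 1/(-3711585 + (-85/334 - 8)) = 1/(-3711585 - 2757/334) = 1/(-1239672147/334) = -334/1239672147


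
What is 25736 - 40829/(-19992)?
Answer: 514554941/19992 ≈ 25738.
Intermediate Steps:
25736 - 40829/(-19992) = 25736 - 40829*(-1)/19992 = 25736 - 1*(-40829/19992) = 25736 + 40829/19992 = 514554941/19992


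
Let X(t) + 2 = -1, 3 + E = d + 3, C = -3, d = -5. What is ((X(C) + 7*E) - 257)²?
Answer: 87025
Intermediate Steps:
E = -5 (E = -3 + (-5 + 3) = -3 - 2 = -5)
X(t) = -3 (X(t) = -2 - 1 = -3)
((X(C) + 7*E) - 257)² = ((-3 + 7*(-5)) - 257)² = ((-3 - 35) - 257)² = (-38 - 257)² = (-295)² = 87025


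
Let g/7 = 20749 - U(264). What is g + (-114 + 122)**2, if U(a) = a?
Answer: 143459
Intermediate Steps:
g = 143395 (g = 7*(20749 - 1*264) = 7*(20749 - 264) = 7*20485 = 143395)
g + (-114 + 122)**2 = 143395 + (-114 + 122)**2 = 143395 + 8**2 = 143395 + 64 = 143459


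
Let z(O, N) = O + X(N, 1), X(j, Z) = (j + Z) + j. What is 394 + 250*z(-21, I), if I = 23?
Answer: 6894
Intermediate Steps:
X(j, Z) = Z + 2*j (X(j, Z) = (Z + j) + j = Z + 2*j)
z(O, N) = 1 + O + 2*N (z(O, N) = O + (1 + 2*N) = 1 + O + 2*N)
394 + 250*z(-21, I) = 394 + 250*(1 - 21 + 2*23) = 394 + 250*(1 - 21 + 46) = 394 + 250*26 = 394 + 6500 = 6894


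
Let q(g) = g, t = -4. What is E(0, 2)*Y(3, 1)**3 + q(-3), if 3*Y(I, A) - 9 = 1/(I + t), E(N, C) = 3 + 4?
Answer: 3503/27 ≈ 129.74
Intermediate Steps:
E(N, C) = 7
Y(I, A) = 3 + 1/(3*(-4 + I)) (Y(I, A) = 3 + 1/(3*(I - 4)) = 3 + 1/(3*(-4 + I)))
E(0, 2)*Y(3, 1)**3 + q(-3) = 7*((-35 + 9*3)/(3*(-4 + 3)))**3 - 3 = 7*((1/3)*(-35 + 27)/(-1))**3 - 3 = 7*((1/3)*(-1)*(-8))**3 - 3 = 7*(8/3)**3 - 3 = 7*(512/27) - 3 = 3584/27 - 3 = 3503/27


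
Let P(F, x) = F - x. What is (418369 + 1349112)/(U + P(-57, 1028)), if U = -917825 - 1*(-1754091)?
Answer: 1767481/835181 ≈ 2.1163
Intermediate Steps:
U = 836266 (U = -917825 + 1754091 = 836266)
(418369 + 1349112)/(U + P(-57, 1028)) = (418369 + 1349112)/(836266 + (-57 - 1*1028)) = 1767481/(836266 + (-57 - 1028)) = 1767481/(836266 - 1085) = 1767481/835181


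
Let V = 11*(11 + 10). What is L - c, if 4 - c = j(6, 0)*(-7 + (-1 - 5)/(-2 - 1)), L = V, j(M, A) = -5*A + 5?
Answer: 202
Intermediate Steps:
j(M, A) = 5 - 5*A
V = 231 (V = 11*21 = 231)
L = 231
c = 29 (c = 4 - (5 - 5*0)*(-7 + (-1 - 5)/(-2 - 1)) = 4 - (5 + 0)*(-7 - 6/(-3)) = 4 - 5*(-7 - 6*(-⅓)) = 4 - 5*(-7 + 2) = 4 - 5*(-5) = 4 - 1*(-25) = 4 + 25 = 29)
L - c = 231 - 1*29 = 231 - 29 = 202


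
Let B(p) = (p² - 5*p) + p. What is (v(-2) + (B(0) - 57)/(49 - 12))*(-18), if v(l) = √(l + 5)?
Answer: 1026/37 - 18*√3 ≈ -3.4472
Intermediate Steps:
v(l) = √(5 + l)
B(p) = p² - 4*p
(v(-2) + (B(0) - 57)/(49 - 12))*(-18) = (√(5 - 2) + (0*(-4 + 0) - 57)/(49 - 12))*(-18) = (√3 + (0*(-4) - 57)/37)*(-18) = (√3 + (0 - 57)*(1/37))*(-18) = (√3 - 57*1/37)*(-18) = (√3 - 57/37)*(-18) = (-57/37 + √3)*(-18) = 1026/37 - 18*√3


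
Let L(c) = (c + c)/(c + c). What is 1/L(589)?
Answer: 1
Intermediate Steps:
L(c) = 1 (L(c) = (2*c)/((2*c)) = (2*c)*(1/(2*c)) = 1)
1/L(589) = 1/1 = 1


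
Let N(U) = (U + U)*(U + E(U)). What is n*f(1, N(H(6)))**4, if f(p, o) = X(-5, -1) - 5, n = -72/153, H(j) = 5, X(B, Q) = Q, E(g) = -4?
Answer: -10368/17 ≈ -609.88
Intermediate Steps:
n = -8/17 (n = -72*1/153 = -8/17 ≈ -0.47059)
N(U) = 2*U*(-4 + U) (N(U) = (U + U)*(U - 4) = (2*U)*(-4 + U) = 2*U*(-4 + U))
f(p, o) = -6 (f(p, o) = -1 - 5 = -6)
n*f(1, N(H(6)))**4 = -8/17*(-6)**4 = -8/17*1296 = -10368/17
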